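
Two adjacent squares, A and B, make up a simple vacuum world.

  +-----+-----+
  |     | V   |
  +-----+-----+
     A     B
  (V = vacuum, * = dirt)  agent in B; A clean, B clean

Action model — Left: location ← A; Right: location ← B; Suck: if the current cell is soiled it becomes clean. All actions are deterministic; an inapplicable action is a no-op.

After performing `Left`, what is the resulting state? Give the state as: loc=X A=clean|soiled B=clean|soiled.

start: loc=B A=clean B=clean
[1] after Left: loc=A A=clean B=clean

loc=A A=clean B=clean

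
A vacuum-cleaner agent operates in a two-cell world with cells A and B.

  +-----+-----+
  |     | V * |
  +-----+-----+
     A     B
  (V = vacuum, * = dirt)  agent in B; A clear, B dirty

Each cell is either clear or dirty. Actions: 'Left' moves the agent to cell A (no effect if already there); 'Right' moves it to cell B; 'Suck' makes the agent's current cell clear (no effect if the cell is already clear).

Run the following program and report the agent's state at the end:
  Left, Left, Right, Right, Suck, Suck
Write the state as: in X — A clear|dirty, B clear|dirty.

1) do Left; now in A — A clear, B dirty
2) do Left; now in A — A clear, B dirty
3) do Right; now in B — A clear, B dirty
4) do Right; now in B — A clear, B dirty
5) do Suck; now in B — A clear, B clear
6) do Suck; now in B — A clear, B clear

in B — A clear, B clear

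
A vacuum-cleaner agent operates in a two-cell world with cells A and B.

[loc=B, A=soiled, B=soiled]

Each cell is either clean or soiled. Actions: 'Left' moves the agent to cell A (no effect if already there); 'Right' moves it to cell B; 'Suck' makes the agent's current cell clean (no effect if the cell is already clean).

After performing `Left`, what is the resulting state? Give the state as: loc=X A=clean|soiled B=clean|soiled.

start: loc=B A=soiled B=soiled
Left (#1): loc=A A=soiled B=soiled

loc=A A=soiled B=soiled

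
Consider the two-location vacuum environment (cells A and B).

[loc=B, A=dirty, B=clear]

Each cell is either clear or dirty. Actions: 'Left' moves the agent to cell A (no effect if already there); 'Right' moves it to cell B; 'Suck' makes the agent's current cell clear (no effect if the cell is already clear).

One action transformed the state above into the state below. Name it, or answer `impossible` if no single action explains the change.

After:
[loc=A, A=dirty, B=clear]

try  Left: <A|dirty|clear>  ← match
try Right: <B|dirty|clear>
try  Suck: <B|dirty|clear>

Left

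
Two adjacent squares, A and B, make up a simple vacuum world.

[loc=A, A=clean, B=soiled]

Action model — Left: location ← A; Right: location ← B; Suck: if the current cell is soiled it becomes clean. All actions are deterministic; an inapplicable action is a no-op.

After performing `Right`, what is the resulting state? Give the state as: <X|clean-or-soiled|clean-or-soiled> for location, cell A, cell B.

start: <A|clean|soiled>
[1] after Right: <B|clean|soiled>

<B|clean|soiled>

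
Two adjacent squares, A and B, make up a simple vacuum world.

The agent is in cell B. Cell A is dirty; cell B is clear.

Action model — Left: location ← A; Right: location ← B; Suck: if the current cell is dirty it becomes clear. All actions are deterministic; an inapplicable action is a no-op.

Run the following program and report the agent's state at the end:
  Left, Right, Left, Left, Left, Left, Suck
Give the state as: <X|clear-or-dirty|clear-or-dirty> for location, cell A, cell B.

Left (#1): <A|dirty|clear>
Right (#2): <B|dirty|clear>
Left (#3): <A|dirty|clear>
Left (#4): <A|dirty|clear>
Left (#5): <A|dirty|clear>
Left (#6): <A|dirty|clear>
Suck (#7): <A|clear|clear>

<A|clear|clear>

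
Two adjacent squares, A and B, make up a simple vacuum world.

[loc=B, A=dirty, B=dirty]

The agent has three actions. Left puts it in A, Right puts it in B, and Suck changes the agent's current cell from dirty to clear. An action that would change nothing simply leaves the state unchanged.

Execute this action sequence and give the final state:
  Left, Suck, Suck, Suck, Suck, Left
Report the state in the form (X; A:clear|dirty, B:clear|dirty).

(A; A:clear, B:dirty)

step 1/6 (Left): (A; A:dirty, B:dirty)
step 2/6 (Suck): (A; A:clear, B:dirty)
step 3/6 (Suck): (A; A:clear, B:dirty)
step 4/6 (Suck): (A; A:clear, B:dirty)
step 5/6 (Suck): (A; A:clear, B:dirty)
step 6/6 (Left): (A; A:clear, B:dirty)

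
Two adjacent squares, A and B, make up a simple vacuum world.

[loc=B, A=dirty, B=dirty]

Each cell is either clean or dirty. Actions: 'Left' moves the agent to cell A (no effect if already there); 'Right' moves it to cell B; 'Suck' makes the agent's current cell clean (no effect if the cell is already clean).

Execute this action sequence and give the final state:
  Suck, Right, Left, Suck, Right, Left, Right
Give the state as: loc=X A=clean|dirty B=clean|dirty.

1) do Suck; now loc=B A=dirty B=clean
2) do Right; now loc=B A=dirty B=clean
3) do Left; now loc=A A=dirty B=clean
4) do Suck; now loc=A A=clean B=clean
5) do Right; now loc=B A=clean B=clean
6) do Left; now loc=A A=clean B=clean
7) do Right; now loc=B A=clean B=clean

loc=B A=clean B=clean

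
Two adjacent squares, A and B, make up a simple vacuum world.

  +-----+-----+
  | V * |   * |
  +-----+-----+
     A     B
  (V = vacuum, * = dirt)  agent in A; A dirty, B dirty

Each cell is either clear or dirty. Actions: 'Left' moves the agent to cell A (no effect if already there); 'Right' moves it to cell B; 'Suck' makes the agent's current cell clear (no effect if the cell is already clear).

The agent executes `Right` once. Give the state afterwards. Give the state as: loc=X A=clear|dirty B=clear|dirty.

loc=B A=dirty B=dirty

start: loc=A A=dirty B=dirty
1. Right → loc=B A=dirty B=dirty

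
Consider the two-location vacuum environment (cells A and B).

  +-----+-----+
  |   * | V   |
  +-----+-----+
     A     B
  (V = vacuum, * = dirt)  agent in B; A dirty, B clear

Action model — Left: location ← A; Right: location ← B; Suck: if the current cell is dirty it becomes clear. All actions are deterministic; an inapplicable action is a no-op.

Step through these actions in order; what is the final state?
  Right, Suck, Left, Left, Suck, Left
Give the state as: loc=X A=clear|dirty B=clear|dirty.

loc=A A=clear B=clear

[1] after Right: loc=B A=dirty B=clear
[2] after Suck: loc=B A=dirty B=clear
[3] after Left: loc=A A=dirty B=clear
[4] after Left: loc=A A=dirty B=clear
[5] after Suck: loc=A A=clear B=clear
[6] after Left: loc=A A=clear B=clear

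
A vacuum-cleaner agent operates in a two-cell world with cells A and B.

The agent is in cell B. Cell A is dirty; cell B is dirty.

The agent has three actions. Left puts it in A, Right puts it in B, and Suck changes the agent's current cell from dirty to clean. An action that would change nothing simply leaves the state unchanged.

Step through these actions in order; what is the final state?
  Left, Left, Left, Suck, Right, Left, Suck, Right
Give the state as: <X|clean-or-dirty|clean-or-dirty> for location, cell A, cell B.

Left (#1): <A|dirty|dirty>
Left (#2): <A|dirty|dirty>
Left (#3): <A|dirty|dirty>
Suck (#4): <A|clean|dirty>
Right (#5): <B|clean|dirty>
Left (#6): <A|clean|dirty>
Suck (#7): <A|clean|dirty>
Right (#8): <B|clean|dirty>

<B|clean|dirty>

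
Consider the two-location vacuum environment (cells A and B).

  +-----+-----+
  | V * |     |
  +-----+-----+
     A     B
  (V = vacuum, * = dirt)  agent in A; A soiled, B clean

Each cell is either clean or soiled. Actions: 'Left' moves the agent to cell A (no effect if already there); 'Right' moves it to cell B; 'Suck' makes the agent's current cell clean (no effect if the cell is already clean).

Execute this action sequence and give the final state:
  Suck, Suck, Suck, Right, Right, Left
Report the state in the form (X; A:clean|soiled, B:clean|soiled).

[1] after Suck: (A; A:clean, B:clean)
[2] after Suck: (A; A:clean, B:clean)
[3] after Suck: (A; A:clean, B:clean)
[4] after Right: (B; A:clean, B:clean)
[5] after Right: (B; A:clean, B:clean)
[6] after Left: (A; A:clean, B:clean)

(A; A:clean, B:clean)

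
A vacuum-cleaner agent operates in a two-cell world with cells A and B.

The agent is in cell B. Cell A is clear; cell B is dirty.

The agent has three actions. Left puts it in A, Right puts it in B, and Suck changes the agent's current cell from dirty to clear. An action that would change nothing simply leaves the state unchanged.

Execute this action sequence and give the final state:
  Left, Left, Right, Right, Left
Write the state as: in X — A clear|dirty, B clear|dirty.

1. Left → in A — A clear, B dirty
2. Left → in A — A clear, B dirty
3. Right → in B — A clear, B dirty
4. Right → in B — A clear, B dirty
5. Left → in A — A clear, B dirty

in A — A clear, B dirty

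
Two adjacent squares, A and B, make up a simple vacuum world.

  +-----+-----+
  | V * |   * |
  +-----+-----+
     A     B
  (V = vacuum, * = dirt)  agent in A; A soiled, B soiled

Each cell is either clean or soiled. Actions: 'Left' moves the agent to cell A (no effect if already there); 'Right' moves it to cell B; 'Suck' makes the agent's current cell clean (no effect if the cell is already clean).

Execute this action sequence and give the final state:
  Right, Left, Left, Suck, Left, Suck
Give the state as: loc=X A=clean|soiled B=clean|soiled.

1. Right → loc=B A=soiled B=soiled
2. Left → loc=A A=soiled B=soiled
3. Left → loc=A A=soiled B=soiled
4. Suck → loc=A A=clean B=soiled
5. Left → loc=A A=clean B=soiled
6. Suck → loc=A A=clean B=soiled

loc=A A=clean B=soiled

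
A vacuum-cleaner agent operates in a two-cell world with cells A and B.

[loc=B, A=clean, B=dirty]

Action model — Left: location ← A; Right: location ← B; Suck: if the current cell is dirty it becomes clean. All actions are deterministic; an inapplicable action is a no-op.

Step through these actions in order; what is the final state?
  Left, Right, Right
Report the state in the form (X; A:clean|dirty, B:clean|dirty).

(B; A:clean, B:dirty)

1) do Left; now (A; A:clean, B:dirty)
2) do Right; now (B; A:clean, B:dirty)
3) do Right; now (B; A:clean, B:dirty)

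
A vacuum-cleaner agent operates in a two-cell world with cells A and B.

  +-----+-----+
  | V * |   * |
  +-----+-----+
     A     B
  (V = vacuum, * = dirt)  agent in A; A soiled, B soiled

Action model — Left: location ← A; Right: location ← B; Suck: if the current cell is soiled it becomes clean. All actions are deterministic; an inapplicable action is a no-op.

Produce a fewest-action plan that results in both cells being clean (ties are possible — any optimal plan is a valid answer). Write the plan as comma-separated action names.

Suck, Right, Suck

t=1 Suck ⇒ loc=A A=clean B=soiled
t=2 Right ⇒ loc=B A=clean B=soiled
t=3 Suck ⇒ loc=B A=clean B=clean
min 3: Suck A + move + Suck B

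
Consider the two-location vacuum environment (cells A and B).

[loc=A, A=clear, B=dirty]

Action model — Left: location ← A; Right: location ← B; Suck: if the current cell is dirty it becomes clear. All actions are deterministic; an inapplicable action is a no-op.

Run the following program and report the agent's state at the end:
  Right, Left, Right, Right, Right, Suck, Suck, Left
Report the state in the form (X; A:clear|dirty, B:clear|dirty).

1. Right → (B; A:clear, B:dirty)
2. Left → (A; A:clear, B:dirty)
3. Right → (B; A:clear, B:dirty)
4. Right → (B; A:clear, B:dirty)
5. Right → (B; A:clear, B:dirty)
6. Suck → (B; A:clear, B:clear)
7. Suck → (B; A:clear, B:clear)
8. Left → (A; A:clear, B:clear)

(A; A:clear, B:clear)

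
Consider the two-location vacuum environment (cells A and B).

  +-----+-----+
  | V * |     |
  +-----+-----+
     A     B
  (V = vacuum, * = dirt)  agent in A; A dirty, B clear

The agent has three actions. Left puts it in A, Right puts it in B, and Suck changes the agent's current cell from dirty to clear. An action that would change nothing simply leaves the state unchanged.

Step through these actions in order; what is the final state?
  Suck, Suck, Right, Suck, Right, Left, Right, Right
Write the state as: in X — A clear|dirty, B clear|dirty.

Suck (#1): in A — A clear, B clear
Suck (#2): in A — A clear, B clear
Right (#3): in B — A clear, B clear
Suck (#4): in B — A clear, B clear
Right (#5): in B — A clear, B clear
Left (#6): in A — A clear, B clear
Right (#7): in B — A clear, B clear
Right (#8): in B — A clear, B clear

in B — A clear, B clear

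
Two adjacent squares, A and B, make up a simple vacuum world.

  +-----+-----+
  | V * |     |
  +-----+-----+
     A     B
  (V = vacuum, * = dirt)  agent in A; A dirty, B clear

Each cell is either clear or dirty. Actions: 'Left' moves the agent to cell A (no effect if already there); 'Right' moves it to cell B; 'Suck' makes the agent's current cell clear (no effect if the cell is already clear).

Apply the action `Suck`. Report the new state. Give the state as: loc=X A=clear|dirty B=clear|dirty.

loc=A A=clear B=clear

start: loc=A A=dirty B=clear
Suck (#1): loc=A A=clear B=clear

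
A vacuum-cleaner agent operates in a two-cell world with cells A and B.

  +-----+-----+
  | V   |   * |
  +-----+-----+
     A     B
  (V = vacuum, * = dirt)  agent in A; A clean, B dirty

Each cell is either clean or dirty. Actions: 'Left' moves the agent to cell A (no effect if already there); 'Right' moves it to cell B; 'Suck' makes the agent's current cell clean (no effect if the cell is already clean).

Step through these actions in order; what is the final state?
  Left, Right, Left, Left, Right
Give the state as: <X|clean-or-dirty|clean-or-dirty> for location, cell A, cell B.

<B|clean|dirty>

[1] after Left: <A|clean|dirty>
[2] after Right: <B|clean|dirty>
[3] after Left: <A|clean|dirty>
[4] after Left: <A|clean|dirty>
[5] after Right: <B|clean|dirty>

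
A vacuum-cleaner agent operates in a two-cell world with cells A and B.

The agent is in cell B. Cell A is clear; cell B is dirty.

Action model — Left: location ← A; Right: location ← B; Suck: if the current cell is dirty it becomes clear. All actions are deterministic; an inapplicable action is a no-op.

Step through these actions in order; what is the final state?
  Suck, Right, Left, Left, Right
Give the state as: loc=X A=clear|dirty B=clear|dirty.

1. Suck → loc=B A=clear B=clear
2. Right → loc=B A=clear B=clear
3. Left → loc=A A=clear B=clear
4. Left → loc=A A=clear B=clear
5. Right → loc=B A=clear B=clear

loc=B A=clear B=clear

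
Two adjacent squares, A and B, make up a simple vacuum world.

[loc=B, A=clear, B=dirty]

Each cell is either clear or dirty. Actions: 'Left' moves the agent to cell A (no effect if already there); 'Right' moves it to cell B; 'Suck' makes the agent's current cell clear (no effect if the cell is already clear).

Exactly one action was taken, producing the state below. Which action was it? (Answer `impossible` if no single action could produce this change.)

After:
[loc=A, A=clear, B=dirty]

try  Left: (A; A:clear, B:dirty)  ← match
try Right: (B; A:clear, B:dirty)
try  Suck: (B; A:clear, B:clear)

Left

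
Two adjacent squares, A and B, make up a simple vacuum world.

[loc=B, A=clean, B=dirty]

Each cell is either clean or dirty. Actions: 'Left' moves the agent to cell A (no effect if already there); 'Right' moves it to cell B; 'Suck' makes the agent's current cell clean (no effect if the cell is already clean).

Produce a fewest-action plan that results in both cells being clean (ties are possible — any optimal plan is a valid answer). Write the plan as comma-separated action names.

Suck

Suck (#1): <B|clean|clean>
min 1: B is dirty, one Suck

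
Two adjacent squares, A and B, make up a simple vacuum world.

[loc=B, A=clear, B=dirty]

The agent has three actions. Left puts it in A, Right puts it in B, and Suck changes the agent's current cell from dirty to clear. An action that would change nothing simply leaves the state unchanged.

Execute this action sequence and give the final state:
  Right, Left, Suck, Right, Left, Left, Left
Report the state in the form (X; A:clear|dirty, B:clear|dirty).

(A; A:clear, B:dirty)

step 1/7 (Right): (B; A:clear, B:dirty)
step 2/7 (Left): (A; A:clear, B:dirty)
step 3/7 (Suck): (A; A:clear, B:dirty)
step 4/7 (Right): (B; A:clear, B:dirty)
step 5/7 (Left): (A; A:clear, B:dirty)
step 6/7 (Left): (A; A:clear, B:dirty)
step 7/7 (Left): (A; A:clear, B:dirty)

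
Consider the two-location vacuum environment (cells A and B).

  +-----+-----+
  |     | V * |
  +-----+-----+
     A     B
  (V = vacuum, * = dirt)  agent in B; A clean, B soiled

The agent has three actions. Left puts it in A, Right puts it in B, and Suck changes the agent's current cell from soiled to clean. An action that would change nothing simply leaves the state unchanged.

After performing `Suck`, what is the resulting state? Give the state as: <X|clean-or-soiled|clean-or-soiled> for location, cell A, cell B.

start: <B|clean|soiled>
Suck (#1): <B|clean|clean>

<B|clean|clean>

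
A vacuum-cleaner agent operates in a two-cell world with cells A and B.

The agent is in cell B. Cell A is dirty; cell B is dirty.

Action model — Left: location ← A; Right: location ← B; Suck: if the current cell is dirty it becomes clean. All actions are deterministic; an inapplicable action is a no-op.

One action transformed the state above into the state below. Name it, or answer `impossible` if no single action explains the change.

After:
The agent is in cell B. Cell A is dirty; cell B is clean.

Suck

try  Left: in A — A dirty, B dirty
try Right: in B — A dirty, B dirty
try  Suck: in B — A dirty, B clean  ← match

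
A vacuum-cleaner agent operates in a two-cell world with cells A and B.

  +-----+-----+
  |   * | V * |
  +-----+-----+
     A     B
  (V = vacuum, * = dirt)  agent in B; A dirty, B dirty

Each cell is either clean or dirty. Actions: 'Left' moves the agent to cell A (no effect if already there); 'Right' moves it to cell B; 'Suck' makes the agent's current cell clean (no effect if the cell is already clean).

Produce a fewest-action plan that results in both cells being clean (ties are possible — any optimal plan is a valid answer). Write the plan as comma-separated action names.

Suck, Left, Suck

1) do Suck; now (B; A:dirty, B:clean)
2) do Left; now (A; A:dirty, B:clean)
3) do Suck; now (A; A:clean, B:clean)
min 3: Suck B + move + Suck A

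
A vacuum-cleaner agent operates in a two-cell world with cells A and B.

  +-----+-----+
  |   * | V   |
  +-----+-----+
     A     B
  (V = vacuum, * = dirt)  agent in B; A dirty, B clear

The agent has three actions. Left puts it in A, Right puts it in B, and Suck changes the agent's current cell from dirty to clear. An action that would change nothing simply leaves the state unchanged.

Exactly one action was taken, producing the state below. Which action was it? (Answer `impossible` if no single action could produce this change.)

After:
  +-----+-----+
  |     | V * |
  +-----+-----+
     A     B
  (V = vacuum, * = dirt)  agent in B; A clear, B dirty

impossible

try  Left: <A|dirty|clear>
try Right: <B|dirty|clear>
try  Suck: <B|dirty|clear>
no single action produces the after-state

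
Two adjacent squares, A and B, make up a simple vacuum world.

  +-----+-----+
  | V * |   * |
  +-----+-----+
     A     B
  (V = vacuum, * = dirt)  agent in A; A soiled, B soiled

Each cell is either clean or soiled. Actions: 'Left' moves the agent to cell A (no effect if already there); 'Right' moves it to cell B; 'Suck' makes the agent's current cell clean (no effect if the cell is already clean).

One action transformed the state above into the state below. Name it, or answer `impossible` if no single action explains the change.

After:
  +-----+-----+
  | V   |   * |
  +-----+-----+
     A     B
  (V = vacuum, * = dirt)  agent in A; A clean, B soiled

try  Left: (A; A:soiled, B:soiled)
try Right: (B; A:soiled, B:soiled)
try  Suck: (A; A:clean, B:soiled)  ← match

Suck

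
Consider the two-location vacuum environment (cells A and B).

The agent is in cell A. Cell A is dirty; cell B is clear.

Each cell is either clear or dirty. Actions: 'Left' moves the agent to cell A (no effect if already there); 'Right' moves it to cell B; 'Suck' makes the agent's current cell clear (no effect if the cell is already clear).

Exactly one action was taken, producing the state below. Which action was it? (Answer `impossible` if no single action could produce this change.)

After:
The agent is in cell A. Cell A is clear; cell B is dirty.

try  Left: (A; A:dirty, B:clear)
try Right: (B; A:dirty, B:clear)
try  Suck: (A; A:clear, B:clear)
no single action produces the after-state

impossible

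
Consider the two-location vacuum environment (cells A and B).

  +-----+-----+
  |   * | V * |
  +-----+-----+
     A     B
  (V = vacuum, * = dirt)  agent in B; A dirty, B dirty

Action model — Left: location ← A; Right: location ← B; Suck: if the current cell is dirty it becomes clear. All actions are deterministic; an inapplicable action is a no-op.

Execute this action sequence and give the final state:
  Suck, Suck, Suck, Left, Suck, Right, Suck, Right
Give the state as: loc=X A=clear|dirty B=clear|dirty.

loc=B A=clear B=clear

step 1/8 (Suck): loc=B A=dirty B=clear
step 2/8 (Suck): loc=B A=dirty B=clear
step 3/8 (Suck): loc=B A=dirty B=clear
step 4/8 (Left): loc=A A=dirty B=clear
step 5/8 (Suck): loc=A A=clear B=clear
step 6/8 (Right): loc=B A=clear B=clear
step 7/8 (Suck): loc=B A=clear B=clear
step 8/8 (Right): loc=B A=clear B=clear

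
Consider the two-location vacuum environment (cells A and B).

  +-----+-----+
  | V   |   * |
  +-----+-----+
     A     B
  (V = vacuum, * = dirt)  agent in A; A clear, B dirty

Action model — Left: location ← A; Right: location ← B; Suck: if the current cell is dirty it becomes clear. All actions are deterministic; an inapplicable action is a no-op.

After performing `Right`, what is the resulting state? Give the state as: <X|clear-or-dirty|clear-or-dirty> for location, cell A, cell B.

start: <A|clear|dirty>
[1] after Right: <B|clear|dirty>

<B|clear|dirty>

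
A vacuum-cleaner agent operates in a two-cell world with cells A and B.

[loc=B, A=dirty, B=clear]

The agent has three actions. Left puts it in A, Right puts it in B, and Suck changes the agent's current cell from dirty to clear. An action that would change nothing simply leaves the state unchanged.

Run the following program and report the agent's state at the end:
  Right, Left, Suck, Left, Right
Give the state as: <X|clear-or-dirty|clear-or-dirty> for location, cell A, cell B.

t=1 Right ⇒ <B|dirty|clear>
t=2 Left ⇒ <A|dirty|clear>
t=3 Suck ⇒ <A|clear|clear>
t=4 Left ⇒ <A|clear|clear>
t=5 Right ⇒ <B|clear|clear>

<B|clear|clear>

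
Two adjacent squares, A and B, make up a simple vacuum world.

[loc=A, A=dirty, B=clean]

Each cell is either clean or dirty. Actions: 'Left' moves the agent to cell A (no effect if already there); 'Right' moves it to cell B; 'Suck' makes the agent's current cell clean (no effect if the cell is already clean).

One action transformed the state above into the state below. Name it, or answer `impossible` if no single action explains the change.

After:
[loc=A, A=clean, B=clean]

Suck

try  Left: (A; A:dirty, B:clean)
try Right: (B; A:dirty, B:clean)
try  Suck: (A; A:clean, B:clean)  ← match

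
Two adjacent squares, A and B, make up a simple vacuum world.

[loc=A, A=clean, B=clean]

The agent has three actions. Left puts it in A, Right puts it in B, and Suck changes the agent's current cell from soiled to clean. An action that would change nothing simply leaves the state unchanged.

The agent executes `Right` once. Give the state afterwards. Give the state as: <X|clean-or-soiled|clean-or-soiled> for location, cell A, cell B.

start: <A|clean|clean>
1. Right → <B|clean|clean>

<B|clean|clean>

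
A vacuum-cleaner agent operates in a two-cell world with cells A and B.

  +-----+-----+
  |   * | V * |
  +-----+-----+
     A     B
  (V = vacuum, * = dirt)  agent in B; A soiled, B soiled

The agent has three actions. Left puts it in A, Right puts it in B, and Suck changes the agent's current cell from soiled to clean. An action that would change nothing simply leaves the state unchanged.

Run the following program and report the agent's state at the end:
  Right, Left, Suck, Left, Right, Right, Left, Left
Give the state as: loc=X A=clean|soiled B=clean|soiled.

step 1/8 (Right): loc=B A=soiled B=soiled
step 2/8 (Left): loc=A A=soiled B=soiled
step 3/8 (Suck): loc=A A=clean B=soiled
step 4/8 (Left): loc=A A=clean B=soiled
step 5/8 (Right): loc=B A=clean B=soiled
step 6/8 (Right): loc=B A=clean B=soiled
step 7/8 (Left): loc=A A=clean B=soiled
step 8/8 (Left): loc=A A=clean B=soiled

loc=A A=clean B=soiled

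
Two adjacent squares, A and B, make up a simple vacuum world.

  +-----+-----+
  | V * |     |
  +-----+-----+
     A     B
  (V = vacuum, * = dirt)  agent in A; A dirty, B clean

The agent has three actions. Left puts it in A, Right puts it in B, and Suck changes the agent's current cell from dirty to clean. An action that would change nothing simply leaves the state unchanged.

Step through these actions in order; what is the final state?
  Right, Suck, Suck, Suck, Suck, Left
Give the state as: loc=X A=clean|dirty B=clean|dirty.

[1] after Right: loc=B A=dirty B=clean
[2] after Suck: loc=B A=dirty B=clean
[3] after Suck: loc=B A=dirty B=clean
[4] after Suck: loc=B A=dirty B=clean
[5] after Suck: loc=B A=dirty B=clean
[6] after Left: loc=A A=dirty B=clean

loc=A A=dirty B=clean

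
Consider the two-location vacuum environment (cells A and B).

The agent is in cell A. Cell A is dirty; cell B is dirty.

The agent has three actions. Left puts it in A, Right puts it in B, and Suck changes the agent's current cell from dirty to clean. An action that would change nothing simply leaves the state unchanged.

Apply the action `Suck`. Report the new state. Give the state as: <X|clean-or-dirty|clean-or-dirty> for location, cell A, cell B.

<A|clean|dirty>

start: <A|dirty|dirty>
step 1/1 (Suck): <A|clean|dirty>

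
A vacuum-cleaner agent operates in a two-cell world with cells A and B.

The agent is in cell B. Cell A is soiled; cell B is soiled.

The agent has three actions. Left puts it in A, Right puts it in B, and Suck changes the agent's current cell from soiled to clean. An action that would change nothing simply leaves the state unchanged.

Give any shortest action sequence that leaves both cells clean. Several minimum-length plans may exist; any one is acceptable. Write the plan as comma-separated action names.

Suck, Left, Suck

1. Suck → <B|soiled|clean>
2. Left → <A|soiled|clean>
3. Suck → <A|clean|clean>
min 3: Suck B + move + Suck A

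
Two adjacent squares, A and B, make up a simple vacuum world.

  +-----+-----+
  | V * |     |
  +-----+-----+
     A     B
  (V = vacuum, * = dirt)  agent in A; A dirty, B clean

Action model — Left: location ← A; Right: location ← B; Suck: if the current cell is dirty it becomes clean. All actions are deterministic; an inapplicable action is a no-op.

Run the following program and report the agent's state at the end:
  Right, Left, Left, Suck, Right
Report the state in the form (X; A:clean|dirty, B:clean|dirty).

(B; A:clean, B:clean)

Right (#1): (B; A:dirty, B:clean)
Left (#2): (A; A:dirty, B:clean)
Left (#3): (A; A:dirty, B:clean)
Suck (#4): (A; A:clean, B:clean)
Right (#5): (B; A:clean, B:clean)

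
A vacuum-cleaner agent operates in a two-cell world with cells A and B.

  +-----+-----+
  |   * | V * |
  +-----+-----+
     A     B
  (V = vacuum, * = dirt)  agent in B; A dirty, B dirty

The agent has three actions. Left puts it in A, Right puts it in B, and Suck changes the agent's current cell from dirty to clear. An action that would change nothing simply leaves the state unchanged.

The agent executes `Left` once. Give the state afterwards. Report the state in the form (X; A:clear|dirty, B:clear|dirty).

start: (B; A:dirty, B:dirty)
1) do Left; now (A; A:dirty, B:dirty)

(A; A:dirty, B:dirty)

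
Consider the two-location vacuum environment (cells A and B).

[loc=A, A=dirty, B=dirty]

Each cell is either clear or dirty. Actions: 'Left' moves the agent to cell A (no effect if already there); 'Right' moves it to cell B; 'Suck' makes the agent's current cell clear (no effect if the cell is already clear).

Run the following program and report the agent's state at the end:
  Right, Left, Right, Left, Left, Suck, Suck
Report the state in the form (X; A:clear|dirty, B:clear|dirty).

(A; A:clear, B:dirty)

1. Right → (B; A:dirty, B:dirty)
2. Left → (A; A:dirty, B:dirty)
3. Right → (B; A:dirty, B:dirty)
4. Left → (A; A:dirty, B:dirty)
5. Left → (A; A:dirty, B:dirty)
6. Suck → (A; A:clear, B:dirty)
7. Suck → (A; A:clear, B:dirty)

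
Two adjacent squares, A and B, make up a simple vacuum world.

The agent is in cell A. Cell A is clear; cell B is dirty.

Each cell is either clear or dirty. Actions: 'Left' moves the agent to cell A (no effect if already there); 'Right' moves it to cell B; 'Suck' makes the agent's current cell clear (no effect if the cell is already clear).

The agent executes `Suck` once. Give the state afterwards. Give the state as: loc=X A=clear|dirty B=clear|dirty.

start: loc=A A=clear B=dirty
1. Suck → loc=A A=clear B=dirty

loc=A A=clear B=dirty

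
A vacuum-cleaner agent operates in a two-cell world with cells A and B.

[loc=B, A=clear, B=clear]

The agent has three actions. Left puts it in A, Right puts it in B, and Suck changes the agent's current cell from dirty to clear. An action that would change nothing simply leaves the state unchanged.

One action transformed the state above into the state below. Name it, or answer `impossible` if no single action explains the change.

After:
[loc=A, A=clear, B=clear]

Left

try  Left: loc=A A=clear B=clear  ← match
try Right: loc=B A=clear B=clear
try  Suck: loc=B A=clear B=clear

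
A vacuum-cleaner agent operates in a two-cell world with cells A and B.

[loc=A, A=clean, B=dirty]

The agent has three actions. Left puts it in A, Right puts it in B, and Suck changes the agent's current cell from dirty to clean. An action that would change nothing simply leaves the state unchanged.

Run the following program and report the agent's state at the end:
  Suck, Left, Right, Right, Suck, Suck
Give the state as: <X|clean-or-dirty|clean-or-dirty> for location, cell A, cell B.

<B|clean|clean>

step 1/6 (Suck): <A|clean|dirty>
step 2/6 (Left): <A|clean|dirty>
step 3/6 (Right): <B|clean|dirty>
step 4/6 (Right): <B|clean|dirty>
step 5/6 (Suck): <B|clean|clean>
step 6/6 (Suck): <B|clean|clean>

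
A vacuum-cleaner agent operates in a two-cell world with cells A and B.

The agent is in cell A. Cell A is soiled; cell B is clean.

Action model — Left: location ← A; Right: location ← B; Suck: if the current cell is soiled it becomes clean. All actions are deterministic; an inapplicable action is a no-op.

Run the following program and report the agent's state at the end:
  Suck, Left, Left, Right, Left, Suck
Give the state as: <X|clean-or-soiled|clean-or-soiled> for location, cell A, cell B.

step 1/6 (Suck): <A|clean|clean>
step 2/6 (Left): <A|clean|clean>
step 3/6 (Left): <A|clean|clean>
step 4/6 (Right): <B|clean|clean>
step 5/6 (Left): <A|clean|clean>
step 6/6 (Suck): <A|clean|clean>

<A|clean|clean>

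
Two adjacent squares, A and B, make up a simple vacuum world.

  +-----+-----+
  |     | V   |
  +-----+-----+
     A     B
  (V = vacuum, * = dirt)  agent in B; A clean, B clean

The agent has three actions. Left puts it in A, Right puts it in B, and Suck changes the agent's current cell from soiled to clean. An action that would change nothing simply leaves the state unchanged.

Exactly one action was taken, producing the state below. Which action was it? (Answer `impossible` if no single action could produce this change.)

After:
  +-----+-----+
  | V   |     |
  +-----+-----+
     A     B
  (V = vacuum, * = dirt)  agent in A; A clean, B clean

try  Left: <A|clean|clean>  ← match
try Right: <B|clean|clean>
try  Suck: <B|clean|clean>

Left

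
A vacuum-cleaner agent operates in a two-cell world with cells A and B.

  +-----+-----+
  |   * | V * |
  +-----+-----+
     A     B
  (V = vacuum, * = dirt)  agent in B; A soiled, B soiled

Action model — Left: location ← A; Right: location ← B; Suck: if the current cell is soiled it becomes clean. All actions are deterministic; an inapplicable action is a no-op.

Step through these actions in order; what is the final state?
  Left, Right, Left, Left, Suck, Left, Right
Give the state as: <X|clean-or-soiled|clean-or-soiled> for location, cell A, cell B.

[1] after Left: <A|soiled|soiled>
[2] after Right: <B|soiled|soiled>
[3] after Left: <A|soiled|soiled>
[4] after Left: <A|soiled|soiled>
[5] after Suck: <A|clean|soiled>
[6] after Left: <A|clean|soiled>
[7] after Right: <B|clean|soiled>

<B|clean|soiled>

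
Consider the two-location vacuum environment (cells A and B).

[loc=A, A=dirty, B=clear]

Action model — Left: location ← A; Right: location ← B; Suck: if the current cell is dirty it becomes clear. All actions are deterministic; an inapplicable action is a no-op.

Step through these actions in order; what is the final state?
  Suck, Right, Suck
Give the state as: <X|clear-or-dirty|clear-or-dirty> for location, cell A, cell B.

<B|clear|clear>

[1] after Suck: <A|clear|clear>
[2] after Right: <B|clear|clear>
[3] after Suck: <B|clear|clear>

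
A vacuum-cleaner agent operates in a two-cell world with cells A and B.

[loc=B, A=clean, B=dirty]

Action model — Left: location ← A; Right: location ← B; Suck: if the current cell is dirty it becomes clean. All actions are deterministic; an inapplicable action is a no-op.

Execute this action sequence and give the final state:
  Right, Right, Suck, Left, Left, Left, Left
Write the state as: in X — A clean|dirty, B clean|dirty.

[1] after Right: in B — A clean, B dirty
[2] after Right: in B — A clean, B dirty
[3] after Suck: in B — A clean, B clean
[4] after Left: in A — A clean, B clean
[5] after Left: in A — A clean, B clean
[6] after Left: in A — A clean, B clean
[7] after Left: in A — A clean, B clean

in A — A clean, B clean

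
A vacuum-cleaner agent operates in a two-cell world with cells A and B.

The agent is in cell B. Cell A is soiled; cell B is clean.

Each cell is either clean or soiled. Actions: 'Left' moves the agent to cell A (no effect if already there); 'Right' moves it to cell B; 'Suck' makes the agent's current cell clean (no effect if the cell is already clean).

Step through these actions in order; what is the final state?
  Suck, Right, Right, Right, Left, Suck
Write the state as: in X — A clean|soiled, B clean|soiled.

in A — A clean, B clean

1) do Suck; now in B — A soiled, B clean
2) do Right; now in B — A soiled, B clean
3) do Right; now in B — A soiled, B clean
4) do Right; now in B — A soiled, B clean
5) do Left; now in A — A soiled, B clean
6) do Suck; now in A — A clean, B clean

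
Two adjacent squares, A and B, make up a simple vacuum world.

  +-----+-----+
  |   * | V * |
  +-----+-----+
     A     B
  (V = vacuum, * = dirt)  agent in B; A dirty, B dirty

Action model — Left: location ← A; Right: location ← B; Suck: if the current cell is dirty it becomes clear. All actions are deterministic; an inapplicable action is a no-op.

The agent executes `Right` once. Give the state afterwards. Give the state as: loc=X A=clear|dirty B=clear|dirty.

start: loc=B A=dirty B=dirty
step 1/1 (Right): loc=B A=dirty B=dirty

loc=B A=dirty B=dirty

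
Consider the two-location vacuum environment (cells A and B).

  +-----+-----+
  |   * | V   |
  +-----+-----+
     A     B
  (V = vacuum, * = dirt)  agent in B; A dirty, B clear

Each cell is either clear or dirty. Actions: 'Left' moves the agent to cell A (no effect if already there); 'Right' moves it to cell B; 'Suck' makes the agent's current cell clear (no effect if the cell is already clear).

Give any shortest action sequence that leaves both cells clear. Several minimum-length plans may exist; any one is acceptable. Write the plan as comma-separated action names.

Left, Suck

[1] after Left: <A|dirty|clear>
[2] after Suck: <A|clear|clear>
min 2: go A then Suck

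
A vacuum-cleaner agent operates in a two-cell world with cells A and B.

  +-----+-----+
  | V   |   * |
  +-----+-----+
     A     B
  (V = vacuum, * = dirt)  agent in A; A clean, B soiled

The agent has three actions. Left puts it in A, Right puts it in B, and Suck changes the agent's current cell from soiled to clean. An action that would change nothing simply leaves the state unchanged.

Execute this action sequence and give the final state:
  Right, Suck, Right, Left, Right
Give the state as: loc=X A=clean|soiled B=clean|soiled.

Right (#1): loc=B A=clean B=soiled
Suck (#2): loc=B A=clean B=clean
Right (#3): loc=B A=clean B=clean
Left (#4): loc=A A=clean B=clean
Right (#5): loc=B A=clean B=clean

loc=B A=clean B=clean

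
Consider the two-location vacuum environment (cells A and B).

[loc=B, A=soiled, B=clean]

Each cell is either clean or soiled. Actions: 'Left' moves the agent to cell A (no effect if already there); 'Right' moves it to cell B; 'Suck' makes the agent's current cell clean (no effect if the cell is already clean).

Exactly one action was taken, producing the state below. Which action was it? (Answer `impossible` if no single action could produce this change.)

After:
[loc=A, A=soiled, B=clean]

Left

try  Left: <A|soiled|clean>  ← match
try Right: <B|soiled|clean>
try  Suck: <B|soiled|clean>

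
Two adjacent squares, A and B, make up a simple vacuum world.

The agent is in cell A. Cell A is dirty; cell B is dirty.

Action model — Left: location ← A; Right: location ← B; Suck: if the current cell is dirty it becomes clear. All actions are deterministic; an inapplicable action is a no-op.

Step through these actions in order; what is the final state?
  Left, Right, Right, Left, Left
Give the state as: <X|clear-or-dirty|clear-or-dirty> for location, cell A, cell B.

step 1/5 (Left): <A|dirty|dirty>
step 2/5 (Right): <B|dirty|dirty>
step 3/5 (Right): <B|dirty|dirty>
step 4/5 (Left): <A|dirty|dirty>
step 5/5 (Left): <A|dirty|dirty>

<A|dirty|dirty>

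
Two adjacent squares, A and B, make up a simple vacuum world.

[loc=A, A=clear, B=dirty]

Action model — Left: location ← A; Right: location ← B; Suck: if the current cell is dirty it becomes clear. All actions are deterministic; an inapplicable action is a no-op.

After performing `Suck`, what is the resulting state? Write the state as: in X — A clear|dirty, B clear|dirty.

in A — A clear, B dirty

start: in A — A clear, B dirty
t=1 Suck ⇒ in A — A clear, B dirty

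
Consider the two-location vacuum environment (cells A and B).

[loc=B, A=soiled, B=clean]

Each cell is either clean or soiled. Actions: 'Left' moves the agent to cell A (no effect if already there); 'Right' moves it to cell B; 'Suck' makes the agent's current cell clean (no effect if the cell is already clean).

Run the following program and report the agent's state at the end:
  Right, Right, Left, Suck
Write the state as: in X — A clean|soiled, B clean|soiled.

in A — A clean, B clean

Right (#1): in B — A soiled, B clean
Right (#2): in B — A soiled, B clean
Left (#3): in A — A soiled, B clean
Suck (#4): in A — A clean, B clean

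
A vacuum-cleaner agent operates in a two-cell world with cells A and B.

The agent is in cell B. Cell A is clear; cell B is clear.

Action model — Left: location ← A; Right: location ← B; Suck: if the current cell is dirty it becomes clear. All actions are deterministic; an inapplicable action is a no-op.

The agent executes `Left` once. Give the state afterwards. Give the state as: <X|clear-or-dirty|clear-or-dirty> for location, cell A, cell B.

<A|clear|clear>

start: <B|clear|clear>
step 1/1 (Left): <A|clear|clear>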